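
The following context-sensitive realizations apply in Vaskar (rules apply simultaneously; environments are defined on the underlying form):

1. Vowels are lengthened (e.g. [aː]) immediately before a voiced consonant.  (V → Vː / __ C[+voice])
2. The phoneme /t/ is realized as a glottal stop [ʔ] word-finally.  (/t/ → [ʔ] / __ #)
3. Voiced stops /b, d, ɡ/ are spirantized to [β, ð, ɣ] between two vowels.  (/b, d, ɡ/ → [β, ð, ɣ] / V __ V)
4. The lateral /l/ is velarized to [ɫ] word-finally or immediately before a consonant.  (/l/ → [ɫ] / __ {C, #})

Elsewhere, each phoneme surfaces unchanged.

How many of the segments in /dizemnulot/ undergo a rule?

4

Segments that undergo a rule: /i/ → [iː] (rule 1); /e/ → [eː] (rule 1); /u/ → [uː] (rule 1); /t/ → [ʔ] (rule 2).
All other segments surface unchanged.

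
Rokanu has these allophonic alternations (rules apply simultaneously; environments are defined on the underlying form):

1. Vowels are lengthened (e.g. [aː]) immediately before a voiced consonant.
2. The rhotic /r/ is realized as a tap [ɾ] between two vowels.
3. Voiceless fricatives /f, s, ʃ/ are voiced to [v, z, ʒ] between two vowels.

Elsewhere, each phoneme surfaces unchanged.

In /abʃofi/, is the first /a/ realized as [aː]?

Yes

/a/ — word-initial, before a voiced consonant — surfaces as [aː] (rule 1).
The actual realization is [aː], which matches [aː].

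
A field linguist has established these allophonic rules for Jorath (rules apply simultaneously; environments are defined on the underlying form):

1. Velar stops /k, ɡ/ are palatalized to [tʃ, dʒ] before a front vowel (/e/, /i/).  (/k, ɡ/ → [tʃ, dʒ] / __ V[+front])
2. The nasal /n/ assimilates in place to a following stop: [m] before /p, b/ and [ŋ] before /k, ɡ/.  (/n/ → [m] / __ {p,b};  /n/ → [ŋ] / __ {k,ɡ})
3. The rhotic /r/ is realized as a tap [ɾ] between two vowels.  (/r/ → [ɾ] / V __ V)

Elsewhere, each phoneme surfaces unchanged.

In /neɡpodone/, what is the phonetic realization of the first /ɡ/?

[ɡ]

/ɡ/ (between /e/ and /p/) fails the environment for rule 1, so it stays [ɡ].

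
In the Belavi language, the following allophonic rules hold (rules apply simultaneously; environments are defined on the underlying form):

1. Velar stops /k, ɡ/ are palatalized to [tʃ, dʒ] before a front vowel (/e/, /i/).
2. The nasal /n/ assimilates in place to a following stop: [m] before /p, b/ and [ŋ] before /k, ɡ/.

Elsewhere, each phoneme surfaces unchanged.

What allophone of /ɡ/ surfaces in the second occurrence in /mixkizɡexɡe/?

[dʒ]

/ɡ/ (between /x/ and /e/): before a front vowel, so rule 1 applies → [dʒ].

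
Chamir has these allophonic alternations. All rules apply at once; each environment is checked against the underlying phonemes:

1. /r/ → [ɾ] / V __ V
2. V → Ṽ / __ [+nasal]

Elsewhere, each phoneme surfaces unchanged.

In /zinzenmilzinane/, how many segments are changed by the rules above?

4

Segments that undergo a rule: /i/ → [ĩ] (rule 2); /e/ → [ẽ] (rule 2); /i/ → [ĩ] (rule 2); /a/ → [ã] (rule 2).
All other segments surface unchanged.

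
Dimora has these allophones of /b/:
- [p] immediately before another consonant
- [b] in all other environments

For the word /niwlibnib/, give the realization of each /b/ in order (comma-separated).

Occurrence 1 (position 6): immediately before another consonant → [p].
Occurrence 2 (position 9): no conditioning environment matches → elsewhere allophone [b].

[p], [b]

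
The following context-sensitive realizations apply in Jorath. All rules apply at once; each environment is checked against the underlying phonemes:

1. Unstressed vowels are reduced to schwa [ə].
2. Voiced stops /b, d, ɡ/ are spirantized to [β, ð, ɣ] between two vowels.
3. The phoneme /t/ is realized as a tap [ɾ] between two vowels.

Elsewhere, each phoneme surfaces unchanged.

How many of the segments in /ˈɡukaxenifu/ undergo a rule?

4

Segments that undergo a rule: /a/ → [ə] (rule 1); /e/ → [ə] (rule 1); /i/ → [ə] (rule 1); /u/ → [ə] (rule 1).
All other segments surface unchanged.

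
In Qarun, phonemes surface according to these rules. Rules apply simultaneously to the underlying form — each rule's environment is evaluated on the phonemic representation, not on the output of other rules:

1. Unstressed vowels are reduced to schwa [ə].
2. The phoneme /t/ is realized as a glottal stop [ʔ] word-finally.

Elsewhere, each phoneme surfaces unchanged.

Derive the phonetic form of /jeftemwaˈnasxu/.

/e/ — between /j/ and /f/, in an unstressed syllable — surfaces as [ə] (rule 1).
/t/ (between /f/ and /e/) is in the target of rule 2 but the environment (word-finally) is not met → [t].
/e/ (between /t/ and /m/) occurs in an unstressed syllable → [ə] by rule 1.
/a/ (between /w/ and /n/): in an unstressed syllable, so rule 1 applies → [ə].
/a/ — between /n/ and /s/; rule 1 does not apply here → [a].
/u/ (word-final) occurs in an unstressed syllable → [ə] by rule 1.

[jəftəmwəˈnasxə]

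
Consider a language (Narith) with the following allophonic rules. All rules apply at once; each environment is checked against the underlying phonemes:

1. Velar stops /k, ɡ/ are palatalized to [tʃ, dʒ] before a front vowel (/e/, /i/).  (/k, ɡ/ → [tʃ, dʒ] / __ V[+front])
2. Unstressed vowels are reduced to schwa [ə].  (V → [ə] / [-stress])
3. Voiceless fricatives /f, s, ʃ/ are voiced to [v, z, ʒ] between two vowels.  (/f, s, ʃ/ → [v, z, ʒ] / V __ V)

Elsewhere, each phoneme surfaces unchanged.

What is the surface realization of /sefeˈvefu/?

[səvəˈvevə]

/s/ — word-initial; rule 3 does not apply here → [s].
/e/ — between /s/ and /f/, in an unstressed syllable — surfaces as [ə] (rule 2).
Rule 3 applies to /f/ (between /e/ and /e/: between two vowels) → [v].
/e/ — between /f/ and /v/, in an unstressed syllable — surfaces as [ə] (rule 2).
/v/ stays [v].
/e/ — between /v/ and /f/; rule 2 does not apply here → [e].
/f/ (between /e/ and /u/) occurs between two vowels → [v] by rule 3.
/u/ (word-final) occurs in an unstressed syllable → [ə] by rule 2.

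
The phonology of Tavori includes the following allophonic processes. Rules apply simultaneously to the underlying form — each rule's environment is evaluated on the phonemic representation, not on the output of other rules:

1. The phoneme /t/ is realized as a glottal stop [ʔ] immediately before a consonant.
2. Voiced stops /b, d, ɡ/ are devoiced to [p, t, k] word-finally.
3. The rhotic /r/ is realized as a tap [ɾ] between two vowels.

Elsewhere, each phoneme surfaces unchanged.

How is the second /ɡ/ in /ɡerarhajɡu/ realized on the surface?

/ɡ/ (between /j/ and /u/) fails the environment for rule 2, so it stays [ɡ].

[ɡ]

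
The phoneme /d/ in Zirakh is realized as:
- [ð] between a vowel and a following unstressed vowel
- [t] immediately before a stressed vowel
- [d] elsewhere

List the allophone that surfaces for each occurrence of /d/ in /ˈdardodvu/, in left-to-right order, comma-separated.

[t], [d], [d]

Occurrence 1 (position 1): immediately before a stressed vowel → [t].
Occurrence 2 (position 4): no conditioning environment matches → elsewhere allophone [d].
Occurrence 3 (position 6): no conditioning environment matches → elsewhere allophone [d].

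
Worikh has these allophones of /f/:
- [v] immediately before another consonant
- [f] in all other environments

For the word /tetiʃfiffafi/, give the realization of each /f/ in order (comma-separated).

Occurrence 1 (position 6): no conditioning environment matches → elsewhere allophone [f].
Occurrence 2 (position 8): immediately before another consonant → [v].
Occurrence 3 (position 9): no conditioning environment matches → elsewhere allophone [f].
Occurrence 4 (position 11): no conditioning environment matches → elsewhere allophone [f].

[f], [v], [f], [f]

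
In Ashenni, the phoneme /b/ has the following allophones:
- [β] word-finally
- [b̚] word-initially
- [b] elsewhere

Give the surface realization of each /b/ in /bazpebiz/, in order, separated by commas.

[b̚], [b]

Occurrence 1 (position 1): word-initially → [b̚].
Occurrence 2 (position 6): no conditioning environment matches → elsewhere allophone [b].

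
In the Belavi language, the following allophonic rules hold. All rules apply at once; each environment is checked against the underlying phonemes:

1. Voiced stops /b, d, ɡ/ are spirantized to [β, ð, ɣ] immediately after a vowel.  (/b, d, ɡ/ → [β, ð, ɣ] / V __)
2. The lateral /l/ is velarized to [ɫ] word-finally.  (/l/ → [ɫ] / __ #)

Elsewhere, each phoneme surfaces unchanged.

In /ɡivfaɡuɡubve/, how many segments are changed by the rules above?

3

Segments that undergo a rule: /ɡ/ → [ɣ] (rule 1); /ɡ/ → [ɣ] (rule 1); /b/ → [β] (rule 1).
All other segments surface unchanged.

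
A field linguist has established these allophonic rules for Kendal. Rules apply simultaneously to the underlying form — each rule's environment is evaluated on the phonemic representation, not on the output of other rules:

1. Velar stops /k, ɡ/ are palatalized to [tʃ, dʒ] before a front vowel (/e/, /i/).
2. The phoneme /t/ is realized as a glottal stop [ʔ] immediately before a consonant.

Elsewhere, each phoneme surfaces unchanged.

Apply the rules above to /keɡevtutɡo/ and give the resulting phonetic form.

[tʃedʒevtuʔɡo]

Rule 1 applies to /k/ (word-initial: before a front vowel) → [tʃ].
/e/ — not in any rule's target class → [e].
/ɡ/ — between /e/ and /e/, before a front vowel — surfaces as [dʒ] (rule 1).
/e/ (between /ɡ/ and /v/): no rule targets it → [e].
/v/ (between /e/ and /t/) is unaffected → [v].
/t/ (between /v/ and /u/) fails the environment for rule 2, so it stays [t].
/u/ (between /t/ and /t/) is unaffected → [u].
Rule 2 applies to /t/ (between /u/ and /ɡ/: immediately before a consonant) → [ʔ].
/ɡ/ (between /t/ and /o/): rule 1 targets it, but not before a front vowel → unchanged [ɡ].
/o/ stays [o].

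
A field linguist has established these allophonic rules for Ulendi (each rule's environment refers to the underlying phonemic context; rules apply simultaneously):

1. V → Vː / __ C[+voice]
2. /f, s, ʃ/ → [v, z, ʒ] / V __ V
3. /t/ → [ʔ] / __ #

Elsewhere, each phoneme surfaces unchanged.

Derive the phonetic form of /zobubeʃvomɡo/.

/z/ stays [z].
/o/ (between /z/ and /b/): before a voiced consonant, so rule 1 applies → [oː].
/b/ stays [b].
/u/ — between /b/ and /b/, before a voiced consonant — surfaces as [uː] (rule 1).
/b/ (between /u/ and /e/) is unaffected → [b].
/e/ (between /b/ and /ʃ/) is in the target of rule 1 but the environment (before a voiced consonant) is not met → [e].
/ʃ/ (between /e/ and /v/) is in the target of rule 2 but the environment (between two vowels) is not met → [ʃ].
/v/ (between /ʃ/ and /o/) is unaffected → [v].
/o/ meets the environment for rule 1 (before a voiced consonant) → [oː].
/m/ (between /o/ and /ɡ/) is unaffected → [m].
/ɡ/ — not in any rule's target class → [ɡ].
/o/ (word-final) fails the environment for rule 1, so it stays [o].

[zoːbuːbeʃvoːmɡo]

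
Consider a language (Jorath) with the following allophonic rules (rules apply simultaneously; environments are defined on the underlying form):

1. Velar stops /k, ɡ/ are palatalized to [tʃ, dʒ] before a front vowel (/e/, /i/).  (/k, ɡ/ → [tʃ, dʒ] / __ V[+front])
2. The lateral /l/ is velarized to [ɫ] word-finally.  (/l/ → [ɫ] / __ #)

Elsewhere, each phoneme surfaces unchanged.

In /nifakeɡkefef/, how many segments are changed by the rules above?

2

Segments that undergo a rule: /k/ → [tʃ] (rule 1); /k/ → [tʃ] (rule 1).
All other segments surface unchanged.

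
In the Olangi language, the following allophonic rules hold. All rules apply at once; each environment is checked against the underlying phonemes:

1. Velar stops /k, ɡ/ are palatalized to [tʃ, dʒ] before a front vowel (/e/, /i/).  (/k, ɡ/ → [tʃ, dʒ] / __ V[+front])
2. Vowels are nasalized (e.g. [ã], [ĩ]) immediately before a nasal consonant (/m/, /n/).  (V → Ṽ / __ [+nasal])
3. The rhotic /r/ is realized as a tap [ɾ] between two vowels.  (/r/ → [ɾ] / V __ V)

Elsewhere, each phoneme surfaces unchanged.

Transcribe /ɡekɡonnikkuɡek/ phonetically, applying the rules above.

/ɡ/ — word-initial, before a front vowel — surfaces as [dʒ] (rule 1).
/e/ (between /ɡ/ and /k/): rule 2 targets it, but not before a nasal consonant → unchanged [e].
/k/ (between /e/ and /ɡ/): rule 1 targets it, but not before a front vowel → unchanged [k].
/ɡ/ (between /k/ and /o/): rule 1 targets it, but not before a front vowel → unchanged [ɡ].
Rule 2 applies to /o/ (between /ɡ/ and /n/: before a nasal consonant) → [õ].
/n/ (between /o/ and /n/) is unaffected → [n].
/n/ (between /n/ and /i/) is unaffected → [n].
/i/ (between /n/ and /k/) fails the environment for rule 2, so it stays [i].
/k/ (between /i/ and /k/) fails the environment for rule 1, so it stays [k].
/k/ (between /k/ and /u/): rule 1 targets it, but not before a front vowel → unchanged [k].
/u/ — between /k/ and /ɡ/; rule 2 does not apply here → [u].
/ɡ/ meets the environment for rule 1 (before a front vowel) → [dʒ].
/e/ (between /ɡ/ and /k/) fails the environment for rule 2, so it stays [e].
/k/ (word-final): rule 1 targets it, but not before a front vowel → unchanged [k].

[dʒekɡõnnikkudʒek]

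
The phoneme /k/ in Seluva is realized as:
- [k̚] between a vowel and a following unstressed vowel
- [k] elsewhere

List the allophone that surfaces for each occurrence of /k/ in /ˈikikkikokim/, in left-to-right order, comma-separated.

[k̚], [k], [k], [k̚], [k̚]

Occurrence 1 (position 2): between a vowel and a following unstressed vowel → [k̚].
Occurrence 2 (position 4): no conditioning environment matches → elsewhere allophone [k].
Occurrence 3 (position 5): no conditioning environment matches → elsewhere allophone [k].
Occurrence 4 (position 7): between a vowel and a following unstressed vowel → [k̚].
Occurrence 5 (position 9): between a vowel and a following unstressed vowel → [k̚].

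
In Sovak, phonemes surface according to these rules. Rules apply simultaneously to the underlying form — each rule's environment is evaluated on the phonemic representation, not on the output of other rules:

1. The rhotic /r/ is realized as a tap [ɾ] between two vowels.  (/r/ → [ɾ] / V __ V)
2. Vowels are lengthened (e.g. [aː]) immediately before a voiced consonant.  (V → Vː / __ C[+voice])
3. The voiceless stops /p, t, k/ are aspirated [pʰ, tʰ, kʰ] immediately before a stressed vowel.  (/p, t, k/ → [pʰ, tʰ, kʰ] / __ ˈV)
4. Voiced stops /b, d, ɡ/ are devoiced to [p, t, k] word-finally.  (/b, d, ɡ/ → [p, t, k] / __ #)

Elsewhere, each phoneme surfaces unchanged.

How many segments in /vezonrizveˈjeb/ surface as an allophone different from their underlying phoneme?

6

Segments that undergo a rule: /e/ → [eː] (rule 2); /o/ → [oː] (rule 2); /i/ → [iː] (rule 2); /e/ → [eː] (rule 2); /e/ → [eː] (rule 2); /b/ → [p] (rule 4).
All other segments surface unchanged.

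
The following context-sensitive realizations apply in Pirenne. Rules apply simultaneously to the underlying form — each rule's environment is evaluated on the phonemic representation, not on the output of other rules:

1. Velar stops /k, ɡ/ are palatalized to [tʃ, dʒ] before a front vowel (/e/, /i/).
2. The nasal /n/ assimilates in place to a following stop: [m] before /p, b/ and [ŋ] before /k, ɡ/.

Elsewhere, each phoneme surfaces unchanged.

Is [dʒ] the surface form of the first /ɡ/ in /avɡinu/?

/ɡ/ (between /v/ and /i/): before a front vowel, so rule 1 applies → [dʒ].
The actual realization is [dʒ], which matches [dʒ].

Yes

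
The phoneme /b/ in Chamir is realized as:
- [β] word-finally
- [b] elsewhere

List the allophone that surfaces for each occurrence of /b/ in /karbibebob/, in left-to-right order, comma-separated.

[b], [b], [b], [β]

Occurrence 1 (position 4): no conditioning environment matches → elsewhere allophone [b].
Occurrence 2 (position 6): no conditioning environment matches → elsewhere allophone [b].
Occurrence 3 (position 8): no conditioning environment matches → elsewhere allophone [b].
Occurrence 4 (position 10): word-finally → [β].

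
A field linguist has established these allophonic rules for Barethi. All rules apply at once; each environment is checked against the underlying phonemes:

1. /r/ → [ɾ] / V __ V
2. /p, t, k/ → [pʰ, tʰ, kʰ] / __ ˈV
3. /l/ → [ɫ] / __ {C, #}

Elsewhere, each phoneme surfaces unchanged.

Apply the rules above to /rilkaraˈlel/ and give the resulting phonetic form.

[riɫkaɾaˈleɫ]

/r/ (word-initial): rule 1 targets it, but not between two vowels → unchanged [r].
/i/ stays [i].
/l/ (between /i/ and /k/) occurs word-finally or immediately before a consonant → [ɫ] by rule 3.
/k/ (between /l/ and /a/) is in the target of rule 2 but the environment (immediately before a stressed vowel) is not met → [k].
/a/ (between /k/ and /r/) is unaffected → [a].
/r/ — between /a/ and /a/, between two vowels — surfaces as [ɾ] (rule 1).
/a/ stays [a].
/l/ (between /a/ and /e/): rule 3 targets it, but not word-finally or immediately before a consonant → unchanged [l].
/e/ stays [e].
/l/ (word-final) occurs word-finally or immediately before a consonant → [ɫ] by rule 3.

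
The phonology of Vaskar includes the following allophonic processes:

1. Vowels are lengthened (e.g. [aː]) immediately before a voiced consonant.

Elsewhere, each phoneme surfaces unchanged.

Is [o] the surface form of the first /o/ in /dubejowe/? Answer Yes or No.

No

/o/ — between /j/ and /w/, before a voiced consonant — surfaces as [oː] (rule 1).
The actual realization is [oː], not [o].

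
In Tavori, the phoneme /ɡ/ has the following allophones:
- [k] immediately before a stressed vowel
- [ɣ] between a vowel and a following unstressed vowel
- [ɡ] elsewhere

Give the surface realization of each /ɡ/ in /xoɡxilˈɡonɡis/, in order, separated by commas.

Occurrence 1 (position 3): no conditioning environment matches → elsewhere allophone [ɡ].
Occurrence 2 (position 7): immediately before a stressed vowel → [k].
Occurrence 3 (position 10): no conditioning environment matches → elsewhere allophone [ɡ].

[ɡ], [k], [ɡ]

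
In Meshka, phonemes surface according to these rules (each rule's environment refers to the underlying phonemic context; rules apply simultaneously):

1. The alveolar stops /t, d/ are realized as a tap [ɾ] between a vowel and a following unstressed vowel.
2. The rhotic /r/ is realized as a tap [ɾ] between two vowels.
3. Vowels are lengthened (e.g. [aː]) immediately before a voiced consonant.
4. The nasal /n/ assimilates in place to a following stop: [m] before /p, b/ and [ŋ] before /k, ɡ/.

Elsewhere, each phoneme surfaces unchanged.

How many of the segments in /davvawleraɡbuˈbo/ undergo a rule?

Segments that undergo a rule: /a/ → [aː] (rule 3); /a/ → [aː] (rule 3); /e/ → [eː] (rule 3); /r/ → [ɾ] (rule 2); /a/ → [aː] (rule 3); /u/ → [uː] (rule 3).
All other segments surface unchanged.

6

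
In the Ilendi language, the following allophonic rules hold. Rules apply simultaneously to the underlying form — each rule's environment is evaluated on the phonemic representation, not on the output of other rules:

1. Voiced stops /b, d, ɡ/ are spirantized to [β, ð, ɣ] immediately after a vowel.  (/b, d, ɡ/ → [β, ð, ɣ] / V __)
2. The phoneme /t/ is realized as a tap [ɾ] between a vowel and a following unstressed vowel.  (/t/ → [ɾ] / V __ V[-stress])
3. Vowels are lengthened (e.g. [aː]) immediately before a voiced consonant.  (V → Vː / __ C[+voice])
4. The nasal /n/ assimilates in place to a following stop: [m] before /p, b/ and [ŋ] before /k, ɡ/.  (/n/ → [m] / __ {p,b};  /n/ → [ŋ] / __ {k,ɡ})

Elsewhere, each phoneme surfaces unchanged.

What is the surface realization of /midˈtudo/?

[miːðˈtuːðo]

/m/ — not in any rule's target class → [m].
/i/ (between /m/ and /d/) occurs before a voiced consonant → [iː] by rule 3.
/d/ (between /i/ and /t/): immediately after a vowel, so rule 1 applies → [ð].
/t/ — between /d/ and /u/; rule 2 does not apply here → [t].
/u/ (between /t/ and /d/) occurs before a voiced consonant → [uː] by rule 3.
Rule 1 applies to /d/ (between /u/ and /o/: immediately after a vowel) → [ð].
/o/ (word-final): rule 3 targets it, but not before a voiced consonant → unchanged [o].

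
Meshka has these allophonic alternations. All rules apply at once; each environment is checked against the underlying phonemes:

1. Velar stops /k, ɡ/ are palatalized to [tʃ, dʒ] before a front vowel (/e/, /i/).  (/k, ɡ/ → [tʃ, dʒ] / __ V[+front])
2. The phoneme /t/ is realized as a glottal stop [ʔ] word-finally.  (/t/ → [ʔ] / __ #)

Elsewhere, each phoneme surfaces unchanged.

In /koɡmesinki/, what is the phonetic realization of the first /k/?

[k]

/k/ (word-initial): rule 1 targets it, but not before a front vowel → unchanged [k].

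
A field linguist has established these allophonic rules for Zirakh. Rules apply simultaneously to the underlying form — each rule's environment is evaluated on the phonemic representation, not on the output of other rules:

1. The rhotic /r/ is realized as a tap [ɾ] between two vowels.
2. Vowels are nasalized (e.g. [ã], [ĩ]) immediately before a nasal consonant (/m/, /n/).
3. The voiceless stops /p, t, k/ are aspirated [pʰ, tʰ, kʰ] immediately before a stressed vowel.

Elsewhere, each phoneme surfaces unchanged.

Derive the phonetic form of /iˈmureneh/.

[ĩˈmuɾẽneh]

/i/ (word-initial): before a nasal consonant, so rule 2 applies → [ĩ].
/m/ — not in any rule's target class → [m].
/u/ (between /m/ and /r/): rule 2 targets it, but not before a nasal consonant → unchanged [u].
Rule 1 applies to /r/ (between /u/ and /e/: between two vowels) → [ɾ].
Rule 2 applies to /e/ (between /r/ and /n/: before a nasal consonant) → [ẽ].
/n/ (between /e/ and /e/) is unaffected → [n].
/e/ — between /n/ and /h/; rule 2 does not apply here → [e].
/h/ (word-final) is unaffected → [h].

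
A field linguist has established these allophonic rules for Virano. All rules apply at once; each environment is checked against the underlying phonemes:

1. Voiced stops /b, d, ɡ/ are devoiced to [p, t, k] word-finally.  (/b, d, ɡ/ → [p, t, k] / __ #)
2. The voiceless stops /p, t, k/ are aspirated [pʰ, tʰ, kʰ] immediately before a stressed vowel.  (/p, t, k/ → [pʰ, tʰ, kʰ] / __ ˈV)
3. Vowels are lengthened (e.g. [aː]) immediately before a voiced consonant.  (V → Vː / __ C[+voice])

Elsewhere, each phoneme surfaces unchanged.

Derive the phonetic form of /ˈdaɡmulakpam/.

[ˈdaːɡmuːlakpaːm]

/d/ — word-initial; rule 1 does not apply here → [d].
Rule 3 applies to /a/ (between /d/ and /ɡ/: before a voiced consonant) → [aː].
/ɡ/ — between /a/ and /m/; rule 1 does not apply here → [ɡ].
/m/ (between /ɡ/ and /u/) is unaffected → [m].
/u/ (between /m/ and /l/): before a voiced consonant, so rule 3 applies → [uː].
/l/ stays [l].
/a/ (between /l/ and /k/) fails the environment for rule 3, so it stays [a].
/k/ (between /a/ and /p/) fails the environment for rule 2, so it stays [k].
/p/ (between /k/ and /a/) is in the target of rule 2 but the environment (immediately before a stressed vowel) is not met → [p].
/a/ (between /p/ and /m/) occurs before a voiced consonant → [aː] by rule 3.
/m/ (word-final) is unaffected → [m].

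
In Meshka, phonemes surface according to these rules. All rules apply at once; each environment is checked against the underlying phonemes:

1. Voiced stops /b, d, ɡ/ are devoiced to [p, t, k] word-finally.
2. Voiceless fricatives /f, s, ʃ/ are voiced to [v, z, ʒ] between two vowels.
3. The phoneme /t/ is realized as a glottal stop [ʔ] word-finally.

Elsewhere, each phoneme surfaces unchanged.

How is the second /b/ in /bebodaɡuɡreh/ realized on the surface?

/b/ (between /e/ and /o/) is in the target of rule 1 but the environment (word-finally) is not met → [b].

[b]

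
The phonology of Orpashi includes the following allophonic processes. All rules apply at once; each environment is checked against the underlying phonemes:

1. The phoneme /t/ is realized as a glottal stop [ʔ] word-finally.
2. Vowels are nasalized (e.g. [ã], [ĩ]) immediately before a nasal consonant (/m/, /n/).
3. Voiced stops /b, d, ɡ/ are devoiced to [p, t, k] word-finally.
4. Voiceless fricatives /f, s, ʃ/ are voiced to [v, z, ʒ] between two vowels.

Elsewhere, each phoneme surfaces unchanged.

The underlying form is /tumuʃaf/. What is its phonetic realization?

/t/ (word-initial) is in the target of rule 1 but the environment (word-finally) is not met → [t].
/u/ (between /t/ and /m/) occurs before a nasal consonant → [ũ] by rule 2.
/m/ (between /u/ and /u/) is unaffected → [m].
/u/ — between /m/ and /ʃ/; rule 2 does not apply here → [u].
/ʃ/ (between /u/ and /a/): between two vowels, so rule 4 applies → [ʒ].
/a/ (between /ʃ/ and /f/): rule 2 targets it, but not before a nasal consonant → unchanged [a].
/f/ (word-final) fails the environment for rule 4, so it stays [f].

[tũmuʒaf]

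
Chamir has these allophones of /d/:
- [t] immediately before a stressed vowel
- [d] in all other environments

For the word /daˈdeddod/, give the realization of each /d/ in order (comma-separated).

[d], [t], [d], [d], [d]

Occurrence 1 (position 1): no conditioning environment matches → elsewhere allophone [d].
Occurrence 2 (position 3): immediately before a stressed vowel → [t].
Occurrence 3 (position 5): no conditioning environment matches → elsewhere allophone [d].
Occurrence 4 (position 6): no conditioning environment matches → elsewhere allophone [d].
Occurrence 5 (position 8): no conditioning environment matches → elsewhere allophone [d].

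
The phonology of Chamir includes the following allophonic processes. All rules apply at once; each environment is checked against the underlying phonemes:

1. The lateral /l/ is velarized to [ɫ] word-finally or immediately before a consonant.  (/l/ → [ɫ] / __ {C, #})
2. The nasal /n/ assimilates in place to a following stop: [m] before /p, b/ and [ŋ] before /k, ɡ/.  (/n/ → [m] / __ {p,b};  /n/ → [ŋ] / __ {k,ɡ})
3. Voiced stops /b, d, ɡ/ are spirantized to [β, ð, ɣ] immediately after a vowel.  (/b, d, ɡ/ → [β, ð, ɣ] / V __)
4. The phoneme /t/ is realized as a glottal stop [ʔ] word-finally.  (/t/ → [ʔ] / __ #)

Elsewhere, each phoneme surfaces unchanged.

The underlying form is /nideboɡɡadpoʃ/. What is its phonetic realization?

[niðeβoɣɡaðpoʃ]

/n/ (word-initial) fails the environment for rule 2, so it stays [n].
Rule 3 applies to /d/ (between /i/ and /e/: immediately after a vowel) → [ð].
/b/ (between /e/ and /o/): immediately after a vowel, so rule 3 applies → [β].
/ɡ/ meets the environment for rule 3 (immediately after a vowel) → [ɣ].
/ɡ/ (between /ɡ/ and /a/) is in the target of rule 3 but the environment (immediately after a vowel) is not met → [ɡ].
/d/ (between /a/ and /p/): immediately after a vowel, so rule 3 applies → [ð].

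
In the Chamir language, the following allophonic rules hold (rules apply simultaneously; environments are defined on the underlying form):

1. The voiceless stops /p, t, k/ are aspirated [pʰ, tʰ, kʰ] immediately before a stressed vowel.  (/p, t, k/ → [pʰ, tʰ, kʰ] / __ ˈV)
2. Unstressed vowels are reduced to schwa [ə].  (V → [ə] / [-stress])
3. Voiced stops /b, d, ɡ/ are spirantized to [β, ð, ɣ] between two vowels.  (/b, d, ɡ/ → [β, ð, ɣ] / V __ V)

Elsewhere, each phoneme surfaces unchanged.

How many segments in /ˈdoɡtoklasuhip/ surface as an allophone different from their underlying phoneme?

Segments that undergo a rule: /o/ → [ə] (rule 2); /a/ → [ə] (rule 2); /u/ → [ə] (rule 2); /i/ → [ə] (rule 2).
All other segments surface unchanged.

4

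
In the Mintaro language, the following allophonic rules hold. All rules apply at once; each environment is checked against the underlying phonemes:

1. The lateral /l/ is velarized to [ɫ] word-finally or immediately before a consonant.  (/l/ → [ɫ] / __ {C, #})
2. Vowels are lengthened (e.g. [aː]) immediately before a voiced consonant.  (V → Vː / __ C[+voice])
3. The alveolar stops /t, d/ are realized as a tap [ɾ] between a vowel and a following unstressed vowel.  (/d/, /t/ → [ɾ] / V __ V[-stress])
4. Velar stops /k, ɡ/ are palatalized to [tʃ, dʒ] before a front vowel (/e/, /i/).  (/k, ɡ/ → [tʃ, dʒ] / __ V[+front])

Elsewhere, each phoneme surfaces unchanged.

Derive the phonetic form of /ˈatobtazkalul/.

/a/ (word-initial) fails the environment for rule 2, so it stays [a].
Rule 3 applies to /t/ (between /a/ and /o/: between a vowel and a following unstressed vowel) → [ɾ].
/o/ (between /t/ and /b/) occurs before a voiced consonant → [oː] by rule 2.
/t/ — between /b/ and /a/; rule 3 does not apply here → [t].
/a/ meets the environment for rule 2 (before a voiced consonant) → [aː].
/k/ (between /z/ and /a/): rule 4 targets it, but not before a front vowel → unchanged [k].
/a/ (between /k/ and /l/) occurs before a voiced consonant → [aː] by rule 2.
/l/ — between /a/ and /u/; rule 1 does not apply here → [l].
/u/ — between /l/ and /l/, before a voiced consonant — surfaces as [uː] (rule 2).
Rule 1 applies to /l/ (word-final: word-finally or immediately before a consonant) → [ɫ].

[ˈaɾoːbtaːzkaːluːɫ]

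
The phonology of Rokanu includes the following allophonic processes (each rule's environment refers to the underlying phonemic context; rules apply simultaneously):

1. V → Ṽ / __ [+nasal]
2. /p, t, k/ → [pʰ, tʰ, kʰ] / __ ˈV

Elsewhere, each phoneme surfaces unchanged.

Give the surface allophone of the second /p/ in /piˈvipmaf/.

/p/ (between /i/ and /m/): rule 2 targets it, but not immediately before a stressed vowel → unchanged [p].

[p]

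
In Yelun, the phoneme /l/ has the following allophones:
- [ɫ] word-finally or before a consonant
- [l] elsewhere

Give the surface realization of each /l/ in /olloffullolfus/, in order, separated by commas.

[ɫ], [l], [ɫ], [l], [ɫ]

Occurrence 1 (position 2): word-finally or before a consonant → [ɫ].
Occurrence 2 (position 3): no conditioning environment matches → elsewhere allophone [l].
Occurrence 3 (position 8): word-finally or before a consonant → [ɫ].
Occurrence 4 (position 9): no conditioning environment matches → elsewhere allophone [l].
Occurrence 5 (position 11): word-finally or before a consonant → [ɫ].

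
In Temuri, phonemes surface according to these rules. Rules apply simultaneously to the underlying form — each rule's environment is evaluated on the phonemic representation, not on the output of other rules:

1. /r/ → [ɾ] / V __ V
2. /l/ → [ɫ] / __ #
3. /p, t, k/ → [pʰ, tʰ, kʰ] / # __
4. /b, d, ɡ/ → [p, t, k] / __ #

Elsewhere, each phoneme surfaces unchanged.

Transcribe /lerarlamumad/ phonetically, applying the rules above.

/l/ (word-initial): rule 2 targets it, but not word-finally → unchanged [l].
/e/ — not in any rule's target class → [e].
/r/ (between /e/ and /a/): between two vowels, so rule 1 applies → [ɾ].
/a/ (between /r/ and /r/): no rule targets it → [a].
/r/ (between /a/ and /l/) is in the target of rule 1 but the environment (between two vowels) is not met → [r].
/l/ — between /r/ and /a/; rule 2 does not apply here → [l].
/a/ (between /l/ and /m/) is unaffected → [a].
/m/ (between /a/ and /u/): no rule targets it → [m].
/u/ — not in any rule's target class → [u].
/m/ (between /u/ and /a/) is unaffected → [m].
/a/ — not in any rule's target class → [a].
/d/ meets the environment for rule 4 (word-finally) → [t].

[leɾarlamumat]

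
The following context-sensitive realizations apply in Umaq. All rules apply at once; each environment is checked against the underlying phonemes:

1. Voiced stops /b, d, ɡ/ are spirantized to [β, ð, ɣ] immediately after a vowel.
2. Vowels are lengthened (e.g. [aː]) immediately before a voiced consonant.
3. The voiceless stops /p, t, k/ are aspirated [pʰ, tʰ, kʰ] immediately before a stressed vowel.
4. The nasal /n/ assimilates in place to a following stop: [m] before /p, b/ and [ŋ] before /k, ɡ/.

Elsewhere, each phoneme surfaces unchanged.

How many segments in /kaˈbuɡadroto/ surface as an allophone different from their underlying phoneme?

Segments that undergo a rule: /a/ → [aː] (rule 2); /b/ → [β] (rule 1); /u/ → [uː] (rule 2); /ɡ/ → [ɣ] (rule 1); /a/ → [aː] (rule 2); /d/ → [ð] (rule 1).
All other segments surface unchanged.

6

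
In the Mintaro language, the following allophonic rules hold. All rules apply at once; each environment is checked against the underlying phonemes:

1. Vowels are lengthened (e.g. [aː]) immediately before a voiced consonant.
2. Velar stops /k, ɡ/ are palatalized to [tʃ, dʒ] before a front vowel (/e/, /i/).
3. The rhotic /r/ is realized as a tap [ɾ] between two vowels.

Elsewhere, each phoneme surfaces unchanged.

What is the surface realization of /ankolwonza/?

[aːnkoːlwoːnza]

/a/ meets the environment for rule 1 (before a voiced consonant) → [aː].
/n/ — not in any rule's target class → [n].
/k/ (between /n/ and /o/) fails the environment for rule 2, so it stays [k].
/o/ meets the environment for rule 1 (before a voiced consonant) → [oː].
/l/ stays [l].
/w/ (between /l/ and /o/) is unaffected → [w].
/o/ (between /w/ and /n/): before a voiced consonant, so rule 1 applies → [oː].
/n/ (between /o/ and /z/) is unaffected → [n].
/z/ (between /n/ and /a/) is unaffected → [z].
/a/ (word-final): rule 1 targets it, but not before a voiced consonant → unchanged [a].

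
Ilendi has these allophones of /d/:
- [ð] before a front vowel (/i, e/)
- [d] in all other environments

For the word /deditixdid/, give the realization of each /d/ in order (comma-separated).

Occurrence 1 (position 1): before a front vowel (/i, e/) → [ð].
Occurrence 2 (position 3): before a front vowel (/i, e/) → [ð].
Occurrence 3 (position 8): before a front vowel (/i, e/) → [ð].
Occurrence 4 (position 10): no conditioning environment matches → elsewhere allophone [d].

[ð], [ð], [ð], [d]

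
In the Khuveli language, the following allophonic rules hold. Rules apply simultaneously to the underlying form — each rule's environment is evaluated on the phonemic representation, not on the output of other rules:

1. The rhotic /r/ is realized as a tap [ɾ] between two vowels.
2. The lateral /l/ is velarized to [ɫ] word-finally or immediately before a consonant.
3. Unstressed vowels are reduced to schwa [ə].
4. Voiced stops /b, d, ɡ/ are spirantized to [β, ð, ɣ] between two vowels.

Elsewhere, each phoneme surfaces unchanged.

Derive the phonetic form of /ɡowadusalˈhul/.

[ɡəwəðəsəɫˈhuɫ]

/ɡ/ (word-initial): rule 4 targets it, but not between two vowels → unchanged [ɡ].
/o/ — between /ɡ/ and /w/, in an unstressed syllable — surfaces as [ə] (rule 3).
/w/ (between /o/ and /a/) is unaffected → [w].
/a/ — between /w/ and /d/, in an unstressed syllable — surfaces as [ə] (rule 3).
/d/ — between /a/ and /u/, between two vowels — surfaces as [ð] (rule 4).
/u/ — between /d/ and /s/, in an unstressed syllable — surfaces as [ə] (rule 3).
/s/ stays [s].
/a/ — between /s/ and /l/, in an unstressed syllable — surfaces as [ə] (rule 3).
/l/ — between /a/ and /h/, word-finally or immediately before a consonant — surfaces as [ɫ] (rule 2).
/h/ — not in any rule's target class → [h].
/u/ (between /h/ and /l/) is in the target of rule 3 but the environment (in an unstressed syllable) is not met → [u].
/l/ meets the environment for rule 2 (word-finally or immediately before a consonant) → [ɫ].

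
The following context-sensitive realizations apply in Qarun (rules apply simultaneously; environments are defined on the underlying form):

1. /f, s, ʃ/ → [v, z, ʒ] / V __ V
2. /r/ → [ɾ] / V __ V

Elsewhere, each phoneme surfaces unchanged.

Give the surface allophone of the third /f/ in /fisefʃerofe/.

/f/ (between /o/ and /e/): between two vowels, so rule 1 applies → [v].

[v]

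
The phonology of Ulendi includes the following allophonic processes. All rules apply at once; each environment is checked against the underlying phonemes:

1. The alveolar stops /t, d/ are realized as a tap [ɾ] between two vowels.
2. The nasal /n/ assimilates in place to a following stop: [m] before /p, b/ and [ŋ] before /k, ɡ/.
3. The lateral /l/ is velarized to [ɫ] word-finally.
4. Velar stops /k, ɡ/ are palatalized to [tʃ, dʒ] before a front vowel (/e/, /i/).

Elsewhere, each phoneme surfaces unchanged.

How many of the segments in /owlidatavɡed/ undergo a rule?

3

Segments that undergo a rule: /d/ → [ɾ] (rule 1); /t/ → [ɾ] (rule 1); /ɡ/ → [dʒ] (rule 4).
All other segments surface unchanged.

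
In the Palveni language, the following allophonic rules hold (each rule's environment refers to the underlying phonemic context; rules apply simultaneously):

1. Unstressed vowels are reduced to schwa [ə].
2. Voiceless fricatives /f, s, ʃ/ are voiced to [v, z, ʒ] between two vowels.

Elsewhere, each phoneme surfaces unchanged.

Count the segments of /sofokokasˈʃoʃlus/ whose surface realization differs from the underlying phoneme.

Segments that undergo a rule: /o/ → [ə] (rule 1); /f/ → [v] (rule 2); /o/ → [ə] (rule 1); /o/ → [ə] (rule 1); /a/ → [ə] (rule 1); /u/ → [ə] (rule 1).
All other segments surface unchanged.

6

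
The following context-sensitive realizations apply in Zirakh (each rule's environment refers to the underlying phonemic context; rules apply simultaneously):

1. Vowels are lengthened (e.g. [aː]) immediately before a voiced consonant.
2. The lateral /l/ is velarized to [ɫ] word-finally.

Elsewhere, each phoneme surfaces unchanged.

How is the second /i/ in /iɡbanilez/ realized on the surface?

[iː]

/i/ (between /n/ and /l/) occurs before a voiced consonant → [iː] by rule 1.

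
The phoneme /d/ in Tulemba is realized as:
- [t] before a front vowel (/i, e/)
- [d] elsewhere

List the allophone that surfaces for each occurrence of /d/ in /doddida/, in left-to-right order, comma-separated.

Occurrence 1 (position 1): no conditioning environment matches → elsewhere allophone [d].
Occurrence 2 (position 3): no conditioning environment matches → elsewhere allophone [d].
Occurrence 3 (position 4): before a front vowel (/i, e/) → [t].
Occurrence 4 (position 6): no conditioning environment matches → elsewhere allophone [d].

[d], [d], [t], [d]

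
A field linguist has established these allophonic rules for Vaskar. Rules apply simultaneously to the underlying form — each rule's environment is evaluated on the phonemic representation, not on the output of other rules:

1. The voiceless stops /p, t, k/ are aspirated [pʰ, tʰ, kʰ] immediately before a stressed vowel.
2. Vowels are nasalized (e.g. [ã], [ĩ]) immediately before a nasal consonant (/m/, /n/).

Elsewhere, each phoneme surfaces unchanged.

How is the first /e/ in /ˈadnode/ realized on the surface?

/e/ (word-final): rule 2 targets it, but not before a nasal consonant → unchanged [e].

[e]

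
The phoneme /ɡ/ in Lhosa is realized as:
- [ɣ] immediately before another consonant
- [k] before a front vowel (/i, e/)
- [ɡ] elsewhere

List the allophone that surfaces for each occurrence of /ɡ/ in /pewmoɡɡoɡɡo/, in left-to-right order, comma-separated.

[ɣ], [ɡ], [ɣ], [ɡ]

Occurrence 1 (position 6): immediately before another consonant → [ɣ].
Occurrence 2 (position 7): no conditioning environment matches → elsewhere allophone [ɡ].
Occurrence 3 (position 9): immediately before another consonant → [ɣ].
Occurrence 4 (position 10): no conditioning environment matches → elsewhere allophone [ɡ].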